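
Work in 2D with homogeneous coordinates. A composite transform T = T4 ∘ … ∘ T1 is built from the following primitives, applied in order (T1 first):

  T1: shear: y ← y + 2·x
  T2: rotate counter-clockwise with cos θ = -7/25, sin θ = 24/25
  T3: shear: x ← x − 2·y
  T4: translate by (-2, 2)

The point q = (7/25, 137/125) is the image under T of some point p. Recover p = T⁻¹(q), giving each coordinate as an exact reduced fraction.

p = (-1, 9/5)

T1 = [1 0 0; 2 1 0; 0 0 1]
T2·T1 = [-11/5 -24/25 0; 2/5 -7/25 0; 0 0 1]
T3·…·T1 = [-3 -2/5 0; 2/5 -7/25 0; 0 0 1]
T4·…·T1 = [-3 -2/5 -2; 2/5 -7/25 2; 0 0 1]
det M = 1; M⁻¹ = [-7/25 2/5 -34/25; -2/5 -3 26/5; 0 0 1]
M⁻¹ · (7/25, 137/125)ᵀ = (-1, 9/5)ᵀ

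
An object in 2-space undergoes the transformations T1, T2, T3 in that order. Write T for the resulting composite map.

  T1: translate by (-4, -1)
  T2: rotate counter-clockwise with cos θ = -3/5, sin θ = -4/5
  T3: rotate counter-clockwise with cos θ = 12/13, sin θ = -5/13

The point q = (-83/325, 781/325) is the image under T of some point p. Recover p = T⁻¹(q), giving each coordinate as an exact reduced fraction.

T1 = [1 0 -4; 0 1 -1; 0 0 1]
T2·T1 = [-3/5 4/5 8/5; -4/5 -3/5 19/5; 0 0 1]
T3·…·T1 = [-56/65 33/65 191/65; -33/65 -56/65 188/65; 0 0 1]
det M = 1; M⁻¹ = [-56/65 -33/65 4; 33/65 -56/65 1; 0 0 1]
M⁻¹ · (-83/325, 781/325)ᵀ = (3, -6/5)ᵀ

p = (3, -6/5)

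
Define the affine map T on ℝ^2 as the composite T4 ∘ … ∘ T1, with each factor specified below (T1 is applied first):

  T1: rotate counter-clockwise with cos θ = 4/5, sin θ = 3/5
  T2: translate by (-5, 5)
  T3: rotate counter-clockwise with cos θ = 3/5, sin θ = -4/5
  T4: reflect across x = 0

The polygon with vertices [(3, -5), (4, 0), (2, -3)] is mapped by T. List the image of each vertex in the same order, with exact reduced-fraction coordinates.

T1 rotate counter-clockwise with cos θ = 4/5, sin θ = 3/5: (3, -5) → (27/5, -11/5); (4, 0) → (16/5, 12/5); (2, -3) → (17/5, -6/5)
T2 translate by (-5, 5): (27/5, -11/5) → (2/5, 14/5); (16/5, 12/5) → (-9/5, 37/5); (17/5, -6/5) → (-8/5, 19/5)
T3 rotate counter-clockwise with cos θ = 3/5, sin θ = -4/5: (2/5, 14/5) → (62/25, 34/25); (-9/5, 37/5) → (121/25, 147/25); (-8/5, 19/5) → (52/25, 89/25)
T4 reflect across x = 0: (62/25, 34/25) → (-62/25, 34/25); (121/25, 147/25) → (-121/25, 147/25); (52/25, 89/25) → (-52/25, 89/25)

image vertices: (-62/25, 34/25), (-121/25, 147/25), (-52/25, 89/25)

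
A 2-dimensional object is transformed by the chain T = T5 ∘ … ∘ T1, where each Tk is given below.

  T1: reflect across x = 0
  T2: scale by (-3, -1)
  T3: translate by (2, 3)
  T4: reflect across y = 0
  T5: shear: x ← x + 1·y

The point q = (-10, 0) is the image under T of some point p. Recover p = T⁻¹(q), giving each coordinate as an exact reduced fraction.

p = (-4, 3)

T1 = [-1 0 0; 0 1 0; 0 0 1]
T2·T1 = [3 0 0; 0 -1 0; 0 0 1]
T3·…·T1 = [3 0 2; 0 -1 3; 0 0 1]
T4·…·T1 = [3 0 2; 0 1 -3; 0 0 1]
T5·…·T1 = [3 1 -1; 0 1 -3; 0 0 1]
det M = 3; M⁻¹ = [1/3 -1/3 -2/3; 0 1 3; 0 0 1]
M⁻¹ · (-10, 0)ᵀ = (-4, 3)ᵀ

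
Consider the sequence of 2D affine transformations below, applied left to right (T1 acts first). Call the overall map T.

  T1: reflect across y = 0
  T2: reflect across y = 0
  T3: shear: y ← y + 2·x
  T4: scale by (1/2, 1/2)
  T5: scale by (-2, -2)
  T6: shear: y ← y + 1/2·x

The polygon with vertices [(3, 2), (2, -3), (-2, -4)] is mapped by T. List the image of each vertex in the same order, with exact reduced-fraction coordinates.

image vertices: (-3, -19/2), (-2, -2), (2, 9)

T1 reflect across y = 0: (3, 2) → (3, -2); (2, -3) → (2, 3); (-2, -4) → (-2, 4)
T2 reflect across y = 0: (3, -2) → (3, 2); (2, 3) → (2, -3); (-2, 4) → (-2, -4)
T3 shear: y ← y + 2·x: (3, 2) → (3, 8); (2, -3) → (2, 1); (-2, -4) → (-2, -8)
T4 scale by (1/2, 1/2): (3, 8) → (3/2, 4); (2, 1) → (1, 1/2); (-2, -8) → (-1, -4)
T5 scale by (-2, -2): (3/2, 4) → (-3, -8); (1, 1/2) → (-2, -1); (-1, -4) → (2, 8)
T6 shear: y ← y + 1/2·x: (-3, -8) → (-3, -19/2); (-2, -1) → (-2, -2); (2, 8) → (2, 9)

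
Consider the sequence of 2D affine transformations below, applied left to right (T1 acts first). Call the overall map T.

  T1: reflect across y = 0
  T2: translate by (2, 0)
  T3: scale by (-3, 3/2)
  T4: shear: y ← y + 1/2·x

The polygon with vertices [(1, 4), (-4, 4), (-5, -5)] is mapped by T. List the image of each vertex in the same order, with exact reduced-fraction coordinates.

image vertices: (-9, -21/2), (6, -3), (9, 12)

T1 reflect across y = 0: (1, 4) → (1, -4); (-4, 4) → (-4, -4); (-5, -5) → (-5, 5)
T2 translate by (2, 0): (1, -4) → (3, -4); (-4, -4) → (-2, -4); (-5, 5) → (-3, 5)
T3 scale by (-3, 3/2): (3, -4) → (-9, -6); (-2, -4) → (6, -6); (-3, 5) → (9, 15/2)
T4 shear: y ← y + 1/2·x: (-9, -6) → (-9, -21/2); (6, -6) → (6, -3); (9, 15/2) → (9, 12)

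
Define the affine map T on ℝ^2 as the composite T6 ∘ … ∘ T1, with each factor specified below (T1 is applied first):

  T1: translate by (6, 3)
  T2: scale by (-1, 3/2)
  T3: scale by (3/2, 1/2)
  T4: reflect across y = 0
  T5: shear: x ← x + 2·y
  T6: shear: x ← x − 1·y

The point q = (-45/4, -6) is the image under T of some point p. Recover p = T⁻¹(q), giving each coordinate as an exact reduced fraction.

T1 = [1 0 6; 0 1 3; 0 0 1]
T2·T1 = [-1 0 -6; 0 3/2 9/2; 0 0 1]
T3·…·T1 = [-3/2 0 -9; 0 3/4 9/4; 0 0 1]
T4·…·T1 = [-3/2 0 -9; 0 -3/4 -9/4; 0 0 1]
T5·…·T1 = [-3/2 -3/2 -27/2; 0 -3/4 -9/4; 0 0 1]
T6·…·T1 = [-3/2 -3/4 -45/4; 0 -3/4 -9/4; 0 0 1]
det M = 9/8; M⁻¹ = [-2/3 2/3 -6; 0 -4/3 -3; 0 0 1]
M⁻¹ · (-45/4, -6)ᵀ = (-5/2, 5)ᵀ

p = (-5/2, 5)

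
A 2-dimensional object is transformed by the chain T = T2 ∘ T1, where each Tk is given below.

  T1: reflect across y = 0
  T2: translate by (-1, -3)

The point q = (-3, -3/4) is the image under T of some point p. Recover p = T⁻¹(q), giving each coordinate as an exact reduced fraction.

p = (-2, -9/4)

T1 = [1 0 0; 0 -1 0; 0 0 1]
T2·T1 = [1 0 -1; 0 -1 -3; 0 0 1]
det M = -1; M⁻¹ = [1 0 1; 0 -1 -3; 0 0 1]
M⁻¹ · (-3, -3/4)ᵀ = (-2, -9/4)ᵀ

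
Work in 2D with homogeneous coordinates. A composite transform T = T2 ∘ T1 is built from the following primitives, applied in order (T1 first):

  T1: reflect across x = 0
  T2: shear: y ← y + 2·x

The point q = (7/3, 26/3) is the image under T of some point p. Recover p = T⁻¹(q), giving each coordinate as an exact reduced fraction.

p = (-7/3, 4)

T1 = [-1 0 0; 0 1 0; 0 0 1]
T2·T1 = [-1 0 0; -2 1 0; 0 0 1]
det M = -1; M⁻¹ = [-1 0 0; -2 1 0; 0 0 1]
M⁻¹ · (7/3, 26/3)ᵀ = (-7/3, 4)ᵀ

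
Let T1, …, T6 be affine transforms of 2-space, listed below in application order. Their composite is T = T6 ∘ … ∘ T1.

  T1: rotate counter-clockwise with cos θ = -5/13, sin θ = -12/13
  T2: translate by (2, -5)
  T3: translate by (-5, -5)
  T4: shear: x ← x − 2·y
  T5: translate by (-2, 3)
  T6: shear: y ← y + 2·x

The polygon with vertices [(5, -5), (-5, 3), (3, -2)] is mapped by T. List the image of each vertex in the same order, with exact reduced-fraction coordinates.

image vertices: (180/13, 18), (166/13, 22), (16, 23)

T1 rotate counter-clockwise with cos θ = -5/13, sin θ = -12/13: (5, -5) → (-85/13, -35/13); (-5, 3) → (61/13, 45/13); (3, -2) → (-3, -2)
T2 translate by (2, -5): (-85/13, -35/13) → (-59/13, -100/13); (61/13, 45/13) → (87/13, -20/13); (-3, -2) → (-1, -7)
T3 translate by (-5, -5): (-59/13, -100/13) → (-124/13, -165/13); (87/13, -20/13) → (22/13, -85/13); (-1, -7) → (-6, -12)
T4 shear: x ← x − 2·y: (-124/13, -165/13) → (206/13, -165/13); (22/13, -85/13) → (192/13, -85/13); (-6, -12) → (18, -12)
T5 translate by (-2, 3): (206/13, -165/13) → (180/13, -126/13); (192/13, -85/13) → (166/13, -46/13); (18, -12) → (16, -9)
T6 shear: y ← y + 2·x: (180/13, -126/13) → (180/13, 18); (166/13, -46/13) → (166/13, 22); (16, -9) → (16, 23)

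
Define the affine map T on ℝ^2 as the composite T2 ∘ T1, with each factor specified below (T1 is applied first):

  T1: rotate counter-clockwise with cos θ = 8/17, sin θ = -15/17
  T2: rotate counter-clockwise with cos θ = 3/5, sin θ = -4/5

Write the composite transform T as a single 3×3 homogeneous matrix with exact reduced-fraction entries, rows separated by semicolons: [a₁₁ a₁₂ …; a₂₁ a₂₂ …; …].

T = [-36/85 77/85 0; -77/85 -36/85 0; 0 0 1]

T1 = [8/17 15/17 0; -15/17 8/17 0; 0 0 1]
T2·T1 = [-36/85 77/85 0; -77/85 -36/85 0; 0 0 1]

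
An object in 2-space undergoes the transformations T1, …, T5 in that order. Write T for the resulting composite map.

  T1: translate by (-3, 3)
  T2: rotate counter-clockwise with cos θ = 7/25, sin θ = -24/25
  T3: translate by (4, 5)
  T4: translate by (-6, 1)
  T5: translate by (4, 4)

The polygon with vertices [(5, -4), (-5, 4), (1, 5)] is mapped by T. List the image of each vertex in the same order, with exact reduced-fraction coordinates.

T1 translate by (-3, 3): (5, -4) → (2, -1); (-5, 4) → (-8, 7); (1, 5) → (-2, 8)
T2 rotate counter-clockwise with cos θ = 7/25, sin θ = -24/25: (2, -1) → (-2/5, -11/5); (-8, 7) → (112/25, 241/25); (-2, 8) → (178/25, 104/25)
T3 translate by (4, 5): (-2/5, -11/5) → (18/5, 14/5); (112/25, 241/25) → (212/25, 366/25); (178/25, 104/25) → (278/25, 229/25)
T4 translate by (-6, 1): (18/5, 14/5) → (-12/5, 19/5); (212/25, 366/25) → (62/25, 391/25); (278/25, 229/25) → (128/25, 254/25)
T5 translate by (4, 4): (-12/5, 19/5) → (8/5, 39/5); (62/25, 391/25) → (162/25, 491/25); (128/25, 254/25) → (228/25, 354/25)

image vertices: (8/5, 39/5), (162/25, 491/25), (228/25, 354/25)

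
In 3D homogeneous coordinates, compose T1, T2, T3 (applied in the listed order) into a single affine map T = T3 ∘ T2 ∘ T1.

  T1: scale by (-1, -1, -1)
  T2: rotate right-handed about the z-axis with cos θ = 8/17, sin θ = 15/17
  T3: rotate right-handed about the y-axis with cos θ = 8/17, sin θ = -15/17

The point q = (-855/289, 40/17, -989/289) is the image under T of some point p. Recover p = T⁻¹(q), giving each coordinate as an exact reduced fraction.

T1 = [-1 0 0 0; 0 -1 0 0; 0 0 -1 0; 0 0 0 1]
T2·T1 = [-8/17 15/17 0 0; -15/17 -8/17 0 0; 0 0 -1 0; 0 0 0 1]
T3·…·T1 = [-64/289 120/289 15/17 0; -15/17 -8/17 0 0; -120/289 225/289 -8/17 0; 0 0 0 1]
det M = -1; M⁻¹ = [-64/289 -15/17 -120/289 0; 120/289 -8/17 225/289 0; 15/17 0 -8/17 0; 0 0 0 1]
M⁻¹ · (-855/289, 40/17, -989/289)ᵀ = (0, -5, -1)ᵀ

p = (0, -5, -1)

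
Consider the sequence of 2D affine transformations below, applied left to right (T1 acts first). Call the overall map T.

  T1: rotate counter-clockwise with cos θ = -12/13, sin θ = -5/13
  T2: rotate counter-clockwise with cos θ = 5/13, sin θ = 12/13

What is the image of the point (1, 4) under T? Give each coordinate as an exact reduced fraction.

T1 rotate counter-clockwise with cos θ = -12/13, sin θ = -5/13: (1, 4) → (8/13, -53/13)
T2 rotate counter-clockwise with cos θ = 5/13, sin θ = 12/13: (8/13, -53/13) → (4, -1)

T(p) = (4, -1)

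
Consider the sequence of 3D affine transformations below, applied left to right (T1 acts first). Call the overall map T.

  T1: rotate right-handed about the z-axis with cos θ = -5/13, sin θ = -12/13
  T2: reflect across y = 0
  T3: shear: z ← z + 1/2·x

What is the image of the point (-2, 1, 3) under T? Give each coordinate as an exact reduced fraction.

T1 rotate right-handed about the z-axis with cos θ = -5/13, sin θ = -12/13: (-2, 1, 3) → (22/13, 19/13, 3)
T2 reflect across y = 0: (22/13, 19/13, 3) → (22/13, -19/13, 3)
T3 shear: z ← z + 1/2·x: (22/13, -19/13, 3) → (22/13, -19/13, 50/13)

T(p) = (22/13, -19/13, 50/13)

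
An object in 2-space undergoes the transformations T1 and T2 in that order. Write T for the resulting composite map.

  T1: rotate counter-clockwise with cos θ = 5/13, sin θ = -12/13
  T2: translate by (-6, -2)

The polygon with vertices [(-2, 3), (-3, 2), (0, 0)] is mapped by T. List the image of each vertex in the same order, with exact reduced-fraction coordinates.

T1 rotate counter-clockwise with cos θ = 5/13, sin θ = -12/13: (-2, 3) → (2, 3); (-3, 2) → (9/13, 46/13); (0, 0) → (0, 0)
T2 translate by (-6, -2): (2, 3) → (-4, 1); (9/13, 46/13) → (-69/13, 20/13); (0, 0) → (-6, -2)

image vertices: (-4, 1), (-69/13, 20/13), (-6, -2)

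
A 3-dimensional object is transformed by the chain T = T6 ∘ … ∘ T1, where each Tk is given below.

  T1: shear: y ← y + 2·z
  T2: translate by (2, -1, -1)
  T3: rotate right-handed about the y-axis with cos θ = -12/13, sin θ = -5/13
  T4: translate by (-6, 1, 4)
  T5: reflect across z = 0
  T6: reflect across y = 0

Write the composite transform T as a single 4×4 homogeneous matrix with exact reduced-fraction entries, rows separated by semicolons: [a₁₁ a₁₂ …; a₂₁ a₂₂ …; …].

T1 = [1 0 0 0; 0 1 2 0; 0 0 1 0; 0 0 0 1]
T2·T1 = [1 0 0 2; 0 1 2 -1; 0 0 1 -1; 0 0 0 1]
T3·…·T1 = [-12/13 0 -5/13 -19/13; 0 1 2 -1; 5/13 0 -12/13 22/13; 0 0 0 1]
T4·…·T1 = [-12/13 0 -5/13 -97/13; 0 1 2 0; 5/13 0 -12/13 74/13; 0 0 0 1]
T5·…·T1 = [-12/13 0 -5/13 -97/13; 0 1 2 0; -5/13 0 12/13 -74/13; 0 0 0 1]
T6·…·T1 = [-12/13 0 -5/13 -97/13; 0 -1 -2 0; -5/13 0 12/13 -74/13; 0 0 0 1]

T = [-12/13 0 -5/13 -97/13; 0 -1 -2 0; -5/13 0 12/13 -74/13; 0 0 0 1]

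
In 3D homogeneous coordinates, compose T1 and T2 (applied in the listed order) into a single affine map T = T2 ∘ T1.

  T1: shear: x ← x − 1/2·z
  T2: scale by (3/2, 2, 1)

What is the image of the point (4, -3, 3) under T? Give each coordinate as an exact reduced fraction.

T1 shear: x ← x − 1/2·z: (4, -3, 3) → (5/2, -3, 3)
T2 scale by (3/2, 2, 1): (5/2, -3, 3) → (15/4, -6, 3)

T(p) = (15/4, -6, 3)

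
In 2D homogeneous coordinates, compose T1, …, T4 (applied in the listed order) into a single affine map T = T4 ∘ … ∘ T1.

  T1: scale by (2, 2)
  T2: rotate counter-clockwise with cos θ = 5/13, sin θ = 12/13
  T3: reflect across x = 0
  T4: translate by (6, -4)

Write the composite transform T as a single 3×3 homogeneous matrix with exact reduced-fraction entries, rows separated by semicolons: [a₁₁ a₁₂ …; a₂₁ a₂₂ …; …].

T1 = [2 0 0; 0 2 0; 0 0 1]
T2·T1 = [10/13 -24/13 0; 24/13 10/13 0; 0 0 1]
T3·…·T1 = [-10/13 24/13 0; 24/13 10/13 0; 0 0 1]
T4·…·T1 = [-10/13 24/13 6; 24/13 10/13 -4; 0 0 1]

T = [-10/13 24/13 6; 24/13 10/13 -4; 0 0 1]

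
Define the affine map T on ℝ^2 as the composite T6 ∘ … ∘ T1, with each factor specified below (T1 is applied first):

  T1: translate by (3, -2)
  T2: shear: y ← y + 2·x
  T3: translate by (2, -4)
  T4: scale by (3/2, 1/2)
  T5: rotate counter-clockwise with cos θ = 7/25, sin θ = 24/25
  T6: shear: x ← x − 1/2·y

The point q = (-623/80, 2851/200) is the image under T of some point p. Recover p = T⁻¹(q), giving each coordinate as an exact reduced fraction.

T1 = [1 0 3; 0 1 -2; 0 0 1]
T2·T1 = [1 0 3; 2 1 4; 0 0 1]
T3·…·T1 = [1 0 5; 2 1 0; 0 0 1]
T4·…·T1 = [3/2 0 15/2; 1 1/2 0; 0 0 1]
T5·…·T1 = [-27/50 -12/25 21/10; 43/25 7/50 36/5; 0 0 1]
T6·…·T1 = [-7/5 -11/20 -3/2; 43/25 7/50 36/5; 0 0 1]
det M = 3/4; M⁻¹ = [14/75 11/15 -5; -172/75 -28/15 10; 0 0 1]
M⁻¹ · (-623/80, 2851/200)ᵀ = (4, 5/4)ᵀ

p = (4, 5/4)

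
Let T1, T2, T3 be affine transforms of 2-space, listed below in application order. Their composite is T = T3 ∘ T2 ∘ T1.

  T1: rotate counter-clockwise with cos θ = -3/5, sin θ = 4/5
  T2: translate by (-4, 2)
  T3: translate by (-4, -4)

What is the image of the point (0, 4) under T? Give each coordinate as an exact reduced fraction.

T(p) = (-56/5, -22/5)

T1 rotate counter-clockwise with cos θ = -3/5, sin θ = 4/5: (0, 4) → (-16/5, -12/5)
T2 translate by (-4, 2): (-16/5, -12/5) → (-36/5, -2/5)
T3 translate by (-4, -4): (-36/5, -2/5) → (-56/5, -22/5)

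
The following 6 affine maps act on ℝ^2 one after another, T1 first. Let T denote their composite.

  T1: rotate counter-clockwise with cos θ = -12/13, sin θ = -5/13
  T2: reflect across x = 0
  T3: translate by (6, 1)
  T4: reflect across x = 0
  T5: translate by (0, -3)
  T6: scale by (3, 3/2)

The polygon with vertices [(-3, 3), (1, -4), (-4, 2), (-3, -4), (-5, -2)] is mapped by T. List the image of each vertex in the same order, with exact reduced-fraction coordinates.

T1 rotate counter-clockwise with cos θ = -12/13, sin θ = -5/13: (-3, 3) → (51/13, -21/13); (1, -4) → (-32/13, 43/13); (-4, 2) → (58/13, -4/13); (-3, -4) → (16/13, 63/13); (-5, -2) → (50/13, 49/13)
T2 reflect across x = 0: (51/13, -21/13) → (-51/13, -21/13); (-32/13, 43/13) → (32/13, 43/13); (58/13, -4/13) → (-58/13, -4/13); (16/13, 63/13) → (-16/13, 63/13); (50/13, 49/13) → (-50/13, 49/13)
T3 translate by (6, 1): (-51/13, -21/13) → (27/13, -8/13); (32/13, 43/13) → (110/13, 56/13); (-58/13, -4/13) → (20/13, 9/13); (-16/13, 63/13) → (62/13, 76/13); (-50/13, 49/13) → (28/13, 62/13)
T4 reflect across x = 0: (27/13, -8/13) → (-27/13, -8/13); (110/13, 56/13) → (-110/13, 56/13); (20/13, 9/13) → (-20/13, 9/13); (62/13, 76/13) → (-62/13, 76/13); (28/13, 62/13) → (-28/13, 62/13)
T5 translate by (0, -3): (-27/13, -8/13) → (-27/13, -47/13); (-110/13, 56/13) → (-110/13, 17/13); (-20/13, 9/13) → (-20/13, -30/13); (-62/13, 76/13) → (-62/13, 37/13); (-28/13, 62/13) → (-28/13, 23/13)
T6 scale by (3, 3/2): (-27/13, -47/13) → (-81/13, -141/26); (-110/13, 17/13) → (-330/13, 51/26); (-20/13, -30/13) → (-60/13, -45/13); (-62/13, 37/13) → (-186/13, 111/26); (-28/13, 23/13) → (-84/13, 69/26)

image vertices: (-81/13, -141/26), (-330/13, 51/26), (-60/13, -45/13), (-186/13, 111/26), (-84/13, 69/26)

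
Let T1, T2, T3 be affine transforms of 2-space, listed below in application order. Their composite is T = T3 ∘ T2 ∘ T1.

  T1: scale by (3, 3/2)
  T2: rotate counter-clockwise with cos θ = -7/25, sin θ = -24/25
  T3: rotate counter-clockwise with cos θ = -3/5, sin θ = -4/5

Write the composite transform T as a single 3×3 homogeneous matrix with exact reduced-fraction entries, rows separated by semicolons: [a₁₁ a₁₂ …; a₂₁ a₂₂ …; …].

T = [-9/5 -6/5 0; 12/5 -9/10 0; 0 0 1]

T1 = [3 0 0; 0 3/2 0; 0 0 1]
T2·T1 = [-21/25 36/25 0; -72/25 -21/50 0; 0 0 1]
T3·…·T1 = [-9/5 -6/5 0; 12/5 -9/10 0; 0 0 1]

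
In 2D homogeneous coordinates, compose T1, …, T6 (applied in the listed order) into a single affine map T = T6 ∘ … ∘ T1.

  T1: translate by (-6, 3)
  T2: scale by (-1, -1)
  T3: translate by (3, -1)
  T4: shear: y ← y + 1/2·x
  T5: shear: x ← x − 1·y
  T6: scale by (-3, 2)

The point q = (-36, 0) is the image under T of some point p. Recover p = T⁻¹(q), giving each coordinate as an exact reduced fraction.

p = (-3, 2)

T1 = [1 0 -6; 0 1 3; 0 0 1]
T2·T1 = [-1 0 6; 0 -1 -3; 0 0 1]
T3·…·T1 = [-1 0 9; 0 -1 -4; 0 0 1]
T4·…·T1 = [-1 0 9; -1/2 -1 1/2; 0 0 1]
T5·…·T1 = [-1/2 1 17/2; -1/2 -1 1/2; 0 0 1]
T6·…·T1 = [3/2 -3 -51/2; -1 -2 1; 0 0 1]
det M = -6; M⁻¹ = [1/3 -1/2 9; -1/6 -1/4 -4; 0 0 1]
M⁻¹ · (-36, 0)ᵀ = (-3, 2)ᵀ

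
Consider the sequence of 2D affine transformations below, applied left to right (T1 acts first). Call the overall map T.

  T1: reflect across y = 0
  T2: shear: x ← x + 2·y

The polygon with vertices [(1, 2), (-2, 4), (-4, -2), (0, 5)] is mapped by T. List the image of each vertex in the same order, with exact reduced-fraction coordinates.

T1 reflect across y = 0: (1, 2) → (1, -2); (-2, 4) → (-2, -4); (-4, -2) → (-4, 2); (0, 5) → (0, -5)
T2 shear: x ← x + 2·y: (1, -2) → (-3, -2); (-2, -4) → (-10, -4); (-4, 2) → (0, 2); (0, -5) → (-10, -5)

image vertices: (-3, -2), (-10, -4), (0, 2), (-10, -5)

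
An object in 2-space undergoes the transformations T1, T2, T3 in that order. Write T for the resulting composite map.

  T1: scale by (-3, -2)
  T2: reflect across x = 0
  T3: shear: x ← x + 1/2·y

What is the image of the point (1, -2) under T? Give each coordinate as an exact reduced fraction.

T1 scale by (-3, -2): (1, -2) → (-3, 4)
T2 reflect across x = 0: (-3, 4) → (3, 4)
T3 shear: x ← x + 1/2·y: (3, 4) → (5, 4)

T(p) = (5, 4)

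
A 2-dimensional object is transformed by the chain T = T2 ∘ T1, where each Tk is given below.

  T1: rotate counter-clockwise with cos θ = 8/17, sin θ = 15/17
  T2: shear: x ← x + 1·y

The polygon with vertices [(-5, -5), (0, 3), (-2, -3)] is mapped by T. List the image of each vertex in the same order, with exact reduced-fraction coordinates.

T1 rotate counter-clockwise with cos θ = 8/17, sin θ = 15/17: (-5, -5) → (35/17, -115/17); (0, 3) → (-45/17, 24/17); (-2, -3) → (29/17, -54/17)
T2 shear: x ← x + 1·y: (35/17, -115/17) → (-80/17, -115/17); (-45/17, 24/17) → (-21/17, 24/17); (29/17, -54/17) → (-25/17, -54/17)

image vertices: (-80/17, -115/17), (-21/17, 24/17), (-25/17, -54/17)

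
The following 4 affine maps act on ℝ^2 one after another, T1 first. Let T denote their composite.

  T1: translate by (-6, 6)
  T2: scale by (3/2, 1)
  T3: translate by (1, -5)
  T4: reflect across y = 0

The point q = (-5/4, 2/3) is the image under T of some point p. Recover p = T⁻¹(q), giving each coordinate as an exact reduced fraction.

p = (9/2, -5/3)

T1 = [1 0 -6; 0 1 6; 0 0 1]
T2·T1 = [3/2 0 -9; 0 1 6; 0 0 1]
T3·…·T1 = [3/2 0 -8; 0 1 1; 0 0 1]
T4·…·T1 = [3/2 0 -8; 0 -1 -1; 0 0 1]
det M = -3/2; M⁻¹ = [2/3 0 16/3; 0 -1 -1; 0 0 1]
M⁻¹ · (-5/4, 2/3)ᵀ = (9/2, -5/3)ᵀ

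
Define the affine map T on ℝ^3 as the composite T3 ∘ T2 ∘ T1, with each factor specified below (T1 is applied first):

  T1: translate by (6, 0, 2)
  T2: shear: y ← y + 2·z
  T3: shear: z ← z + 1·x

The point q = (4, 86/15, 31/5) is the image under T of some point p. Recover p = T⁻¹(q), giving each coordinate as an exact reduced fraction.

p = (-2, 4/3, 1/5)

T1 = [1 0 0 6; 0 1 0 0; 0 0 1 2; 0 0 0 1]
T2·T1 = [1 0 0 6; 0 1 2 4; 0 0 1 2; 0 0 0 1]
T3·…·T1 = [1 0 0 6; 0 1 2 4; 1 0 1 8; 0 0 0 1]
det M = 1; M⁻¹ = [1 0 0 -6; 2 1 -2 0; -1 0 1 -2; 0 0 0 1]
M⁻¹ · (4, 86/15, 31/5)ᵀ = (-2, 4/3, 1/5)ᵀ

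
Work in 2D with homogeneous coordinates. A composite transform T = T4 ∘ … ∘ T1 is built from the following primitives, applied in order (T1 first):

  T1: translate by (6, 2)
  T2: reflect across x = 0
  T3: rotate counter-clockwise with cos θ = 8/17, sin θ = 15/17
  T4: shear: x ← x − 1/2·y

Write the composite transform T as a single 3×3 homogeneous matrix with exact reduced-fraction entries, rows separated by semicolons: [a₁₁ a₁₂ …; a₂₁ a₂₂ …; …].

T = [-1/34 -19/17 -41/17; -15/17 8/17 -74/17; 0 0 1]

T1 = [1 0 6; 0 1 2; 0 0 1]
T2·T1 = [-1 0 -6; 0 1 2; 0 0 1]
T3·…·T1 = [-8/17 -15/17 -78/17; -15/17 8/17 -74/17; 0 0 1]
T4·…·T1 = [-1/34 -19/17 -41/17; -15/17 8/17 -74/17; 0 0 1]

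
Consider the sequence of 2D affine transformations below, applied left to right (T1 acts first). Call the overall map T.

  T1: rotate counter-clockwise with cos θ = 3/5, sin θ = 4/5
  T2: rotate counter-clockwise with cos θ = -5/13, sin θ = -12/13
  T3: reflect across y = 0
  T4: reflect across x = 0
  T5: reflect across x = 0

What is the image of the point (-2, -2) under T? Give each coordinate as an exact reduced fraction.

T1 rotate counter-clockwise with cos θ = 3/5, sin θ = 4/5: (-2, -2) → (2/5, -14/5)
T2 rotate counter-clockwise with cos θ = -5/13, sin θ = -12/13: (2/5, -14/5) → (-178/65, 46/65)
T3 reflect across y = 0: (-178/65, 46/65) → (-178/65, -46/65)
T4 reflect across x = 0: (-178/65, -46/65) → (178/65, -46/65)
T5 reflect across x = 0: (178/65, -46/65) → (-178/65, -46/65)

T(p) = (-178/65, -46/65)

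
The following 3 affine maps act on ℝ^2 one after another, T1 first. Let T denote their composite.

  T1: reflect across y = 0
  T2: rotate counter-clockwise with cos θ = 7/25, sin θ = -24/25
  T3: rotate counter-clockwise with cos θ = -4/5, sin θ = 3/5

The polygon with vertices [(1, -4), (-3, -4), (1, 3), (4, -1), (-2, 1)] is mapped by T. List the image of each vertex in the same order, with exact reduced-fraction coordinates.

T1 reflect across y = 0: (1, -4) → (1, 4); (-3, -4) → (-3, 4); (1, 3) → (1, -3); (4, -1) → (4, 1); (-2, 1) → (-2, -1)
T2 rotate counter-clockwise with cos θ = 7/25, sin θ = -24/25: (1, 4) → (103/25, 4/25); (-3, 4) → (3, 4); (1, -3) → (-13/5, -9/5); (4, 1) → (52/25, -89/25); (-2, -1) → (-38/25, 41/25)
T3 rotate counter-clockwise with cos θ = -4/5, sin θ = 3/5: (103/25, 4/25) → (-424/125, 293/125); (3, 4) → (-24/5, -7/5); (-13/5, -9/5) → (79/25, -3/25); (52/25, -89/25) → (59/125, 512/125); (-38/25, 41/25) → (29/125, -278/125)

image vertices: (-424/125, 293/125), (-24/5, -7/5), (79/25, -3/25), (59/125, 512/125), (29/125, -278/125)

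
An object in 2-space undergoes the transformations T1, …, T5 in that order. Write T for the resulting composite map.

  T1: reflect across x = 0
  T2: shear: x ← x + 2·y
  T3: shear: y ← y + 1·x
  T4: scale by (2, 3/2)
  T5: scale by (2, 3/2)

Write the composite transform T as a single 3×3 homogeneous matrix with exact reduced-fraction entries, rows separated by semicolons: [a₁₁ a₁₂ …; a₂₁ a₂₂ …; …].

T1 = [-1 0 0; 0 1 0; 0 0 1]
T2·T1 = [-1 2 0; 0 1 0; 0 0 1]
T3·…·T1 = [-1 2 0; -1 3 0; 0 0 1]
T4·…·T1 = [-2 4 0; -3/2 9/2 0; 0 0 1]
T5·…·T1 = [-4 8 0; -9/4 27/4 0; 0 0 1]

T = [-4 8 0; -9/4 27/4 0; 0 0 1]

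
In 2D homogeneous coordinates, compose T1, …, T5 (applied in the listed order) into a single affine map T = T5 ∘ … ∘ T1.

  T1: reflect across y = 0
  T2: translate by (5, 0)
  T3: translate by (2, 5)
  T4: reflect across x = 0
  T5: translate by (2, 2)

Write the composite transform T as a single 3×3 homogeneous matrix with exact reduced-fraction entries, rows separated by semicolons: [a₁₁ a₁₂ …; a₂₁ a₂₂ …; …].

T = [-1 0 -5; 0 -1 7; 0 0 1]

T1 = [1 0 0; 0 -1 0; 0 0 1]
T2·T1 = [1 0 5; 0 -1 0; 0 0 1]
T3·…·T1 = [1 0 7; 0 -1 5; 0 0 1]
T4·…·T1 = [-1 0 -7; 0 -1 5; 0 0 1]
T5·…·T1 = [-1 0 -5; 0 -1 7; 0 0 1]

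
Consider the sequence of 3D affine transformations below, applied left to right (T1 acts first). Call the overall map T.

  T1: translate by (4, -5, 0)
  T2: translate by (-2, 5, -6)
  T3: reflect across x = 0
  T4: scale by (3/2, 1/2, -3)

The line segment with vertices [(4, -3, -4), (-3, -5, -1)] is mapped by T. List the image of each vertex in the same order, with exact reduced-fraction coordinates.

image vertices: (-9, -3/2, 30), (3/2, -5/2, 21)

T1 translate by (4, -5, 0): (4, -3, -4) → (8, -8, -4); (-3, -5, -1) → (1, -10, -1)
T2 translate by (-2, 5, -6): (8, -8, -4) → (6, -3, -10); (1, -10, -1) → (-1, -5, -7)
T3 reflect across x = 0: (6, -3, -10) → (-6, -3, -10); (-1, -5, -7) → (1, -5, -7)
T4 scale by (3/2, 1/2, -3): (-6, -3, -10) → (-9, -3/2, 30); (1, -5, -7) → (3/2, -5/2, 21)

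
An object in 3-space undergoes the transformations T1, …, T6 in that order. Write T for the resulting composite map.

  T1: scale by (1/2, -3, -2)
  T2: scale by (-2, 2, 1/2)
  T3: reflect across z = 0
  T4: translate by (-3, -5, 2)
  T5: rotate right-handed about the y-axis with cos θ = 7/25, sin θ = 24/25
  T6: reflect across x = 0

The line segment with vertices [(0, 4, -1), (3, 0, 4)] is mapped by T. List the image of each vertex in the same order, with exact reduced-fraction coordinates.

T1 scale by (1/2, -3, -2): (0, 4, -1) → (0, -12, 2); (3, 0, 4) → (3/2, 0, -8)
T2 scale by (-2, 2, 1/2): (0, -12, 2) → (0, -24, 1); (3/2, 0, -8) → (-3, 0, -4)
T3 reflect across z = 0: (0, -24, 1) → (0, -24, -1); (-3, 0, -4) → (-3, 0, 4)
T4 translate by (-3, -5, 2): (0, -24, -1) → (-3, -29, 1); (-3, 0, 4) → (-6, -5, 6)
T5 rotate right-handed about the y-axis with cos θ = 7/25, sin θ = 24/25: (-3, -29, 1) → (3/25, -29, 79/25); (-6, -5, 6) → (102/25, -5, 186/25)
T6 reflect across x = 0: (3/25, -29, 79/25) → (-3/25, -29, 79/25); (102/25, -5, 186/25) → (-102/25, -5, 186/25)

image vertices: (-3/25, -29, 79/25), (-102/25, -5, 186/25)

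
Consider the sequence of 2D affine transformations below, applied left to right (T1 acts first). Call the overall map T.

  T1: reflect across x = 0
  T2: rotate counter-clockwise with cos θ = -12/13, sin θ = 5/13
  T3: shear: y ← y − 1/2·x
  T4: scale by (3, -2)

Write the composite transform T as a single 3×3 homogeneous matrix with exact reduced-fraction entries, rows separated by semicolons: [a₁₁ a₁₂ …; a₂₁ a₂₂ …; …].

T = [36/13 -15/13 0; 22/13 19/13 0; 0 0 1]

T1 = [-1 0 0; 0 1 0; 0 0 1]
T2·T1 = [12/13 -5/13 0; -5/13 -12/13 0; 0 0 1]
T3·…·T1 = [12/13 -5/13 0; -11/13 -19/26 0; 0 0 1]
T4·…·T1 = [36/13 -15/13 0; 22/13 19/13 0; 0 0 1]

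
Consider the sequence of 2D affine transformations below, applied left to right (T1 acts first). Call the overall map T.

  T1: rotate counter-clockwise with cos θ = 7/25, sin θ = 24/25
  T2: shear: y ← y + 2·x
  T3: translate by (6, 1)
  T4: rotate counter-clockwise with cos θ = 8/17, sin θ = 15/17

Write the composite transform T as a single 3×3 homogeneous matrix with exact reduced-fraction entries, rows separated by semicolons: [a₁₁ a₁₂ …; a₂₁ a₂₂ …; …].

T = [-514/425 423/425 33/17; 409/425 -688/425 98/17; 0 0 1]

T1 = [7/25 -24/25 0; 24/25 7/25 0; 0 0 1]
T2·T1 = [7/25 -24/25 0; 38/25 -41/25 0; 0 0 1]
T3·…·T1 = [7/25 -24/25 6; 38/25 -41/25 1; 0 0 1]
T4·…·T1 = [-514/425 423/425 33/17; 409/425 -688/425 98/17; 0 0 1]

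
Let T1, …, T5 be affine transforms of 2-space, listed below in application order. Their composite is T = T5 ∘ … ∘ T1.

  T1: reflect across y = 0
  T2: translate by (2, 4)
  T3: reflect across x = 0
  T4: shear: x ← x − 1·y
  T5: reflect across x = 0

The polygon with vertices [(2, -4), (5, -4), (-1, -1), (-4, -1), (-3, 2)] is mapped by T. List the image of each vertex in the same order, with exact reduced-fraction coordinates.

image vertices: (12, 8), (15, 8), (6, 5), (3, 5), (1, 2)

T1 reflect across y = 0: (2, -4) → (2, 4); (5, -4) → (5, 4); (-1, -1) → (-1, 1); (-4, -1) → (-4, 1); (-3, 2) → (-3, -2)
T2 translate by (2, 4): (2, 4) → (4, 8); (5, 4) → (7, 8); (-1, 1) → (1, 5); (-4, 1) → (-2, 5); (-3, -2) → (-1, 2)
T3 reflect across x = 0: (4, 8) → (-4, 8); (7, 8) → (-7, 8); (1, 5) → (-1, 5); (-2, 5) → (2, 5); (-1, 2) → (1, 2)
T4 shear: x ← x − 1·y: (-4, 8) → (-12, 8); (-7, 8) → (-15, 8); (-1, 5) → (-6, 5); (2, 5) → (-3, 5); (1, 2) → (-1, 2)
T5 reflect across x = 0: (-12, 8) → (12, 8); (-15, 8) → (15, 8); (-6, 5) → (6, 5); (-3, 5) → (3, 5); (-1, 2) → (1, 2)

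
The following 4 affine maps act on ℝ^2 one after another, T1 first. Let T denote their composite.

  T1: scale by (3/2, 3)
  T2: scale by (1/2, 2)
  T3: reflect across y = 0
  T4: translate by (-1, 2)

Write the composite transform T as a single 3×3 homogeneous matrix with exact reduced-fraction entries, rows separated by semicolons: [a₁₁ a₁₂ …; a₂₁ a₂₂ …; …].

T = [3/4 0 -1; 0 -6 2; 0 0 1]

T1 = [3/2 0 0; 0 3 0; 0 0 1]
T2·T1 = [3/4 0 0; 0 6 0; 0 0 1]
T3·…·T1 = [3/4 0 0; 0 -6 0; 0 0 1]
T4·…·T1 = [3/4 0 -1; 0 -6 2; 0 0 1]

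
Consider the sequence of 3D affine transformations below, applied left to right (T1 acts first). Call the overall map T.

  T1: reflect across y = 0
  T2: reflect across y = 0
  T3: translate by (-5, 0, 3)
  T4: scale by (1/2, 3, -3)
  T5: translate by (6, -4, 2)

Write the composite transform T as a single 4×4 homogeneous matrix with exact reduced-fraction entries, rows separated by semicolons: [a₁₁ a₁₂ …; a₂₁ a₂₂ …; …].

T = [1/2 0 0 7/2; 0 3 0 -4; 0 0 -3 -7; 0 0 0 1]

T1 = [1 0 0 0; 0 -1 0 0; 0 0 1 0; 0 0 0 1]
T2·T1 = [1 0 0 0; 0 1 0 0; 0 0 1 0; 0 0 0 1]
T3·…·T1 = [1 0 0 -5; 0 1 0 0; 0 0 1 3; 0 0 0 1]
T4·…·T1 = [1/2 0 0 -5/2; 0 3 0 0; 0 0 -3 -9; 0 0 0 1]
T5·…·T1 = [1/2 0 0 7/2; 0 3 0 -4; 0 0 -3 -7; 0 0 0 1]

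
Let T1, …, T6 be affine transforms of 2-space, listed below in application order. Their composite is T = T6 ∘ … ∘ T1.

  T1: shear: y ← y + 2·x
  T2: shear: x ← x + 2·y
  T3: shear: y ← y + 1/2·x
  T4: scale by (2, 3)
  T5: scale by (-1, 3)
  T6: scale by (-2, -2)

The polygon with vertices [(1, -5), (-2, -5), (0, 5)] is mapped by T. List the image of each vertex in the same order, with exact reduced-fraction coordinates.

T1 shear: y ← y + 2·x: (1, -5) → (1, -3); (-2, -5) → (-2, -9); (0, 5) → (0, 5)
T2 shear: x ← x + 2·y: (1, -3) → (-5, -3); (-2, -9) → (-20, -9); (0, 5) → (10, 5)
T3 shear: y ← y + 1/2·x: (-5, -3) → (-5, -11/2); (-20, -9) → (-20, -19); (10, 5) → (10, 10)
T4 scale by (2, 3): (-5, -11/2) → (-10, -33/2); (-20, -19) → (-40, -57); (10, 10) → (20, 30)
T5 scale by (-1, 3): (-10, -33/2) → (10, -99/2); (-40, -57) → (40, -171); (20, 30) → (-20, 90)
T6 scale by (-2, -2): (10, -99/2) → (-20, 99); (40, -171) → (-80, 342); (-20, 90) → (40, -180)

image vertices: (-20, 99), (-80, 342), (40, -180)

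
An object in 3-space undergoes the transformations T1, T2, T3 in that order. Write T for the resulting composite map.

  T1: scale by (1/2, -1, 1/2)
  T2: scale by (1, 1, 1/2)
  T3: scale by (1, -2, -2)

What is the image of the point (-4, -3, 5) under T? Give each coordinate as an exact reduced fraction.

T1 scale by (1/2, -1, 1/2): (-4, -3, 5) → (-2, 3, 5/2)
T2 scale by (1, 1, 1/2): (-2, 3, 5/2) → (-2, 3, 5/4)
T3 scale by (1, -2, -2): (-2, 3, 5/4) → (-2, -6, -5/2)

T(p) = (-2, -6, -5/2)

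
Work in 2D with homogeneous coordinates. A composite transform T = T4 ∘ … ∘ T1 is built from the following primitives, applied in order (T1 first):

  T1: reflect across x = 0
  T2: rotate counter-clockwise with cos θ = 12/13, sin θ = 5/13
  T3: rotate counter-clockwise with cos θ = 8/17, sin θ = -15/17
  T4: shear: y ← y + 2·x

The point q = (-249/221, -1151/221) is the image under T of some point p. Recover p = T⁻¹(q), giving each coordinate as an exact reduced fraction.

T1 = [-1 0 0; 0 1 0; 0 0 1]
T2·T1 = [-12/13 -5/13 0; -5/13 12/13 0; 0 0 1]
T3·…·T1 = [-171/221 140/221 0; 140/221 171/221 0; 0 0 1]
T4·…·T1 = [-171/221 140/221 0; -202/221 451/221 0; 0 0 1]
det M = -1; M⁻¹ = [-451/221 140/221 0; -202/221 171/221 0; 0 0 1]
M⁻¹ · (-249/221, -1151/221)ᵀ = (-1, -3)ᵀ

p = (-1, -3)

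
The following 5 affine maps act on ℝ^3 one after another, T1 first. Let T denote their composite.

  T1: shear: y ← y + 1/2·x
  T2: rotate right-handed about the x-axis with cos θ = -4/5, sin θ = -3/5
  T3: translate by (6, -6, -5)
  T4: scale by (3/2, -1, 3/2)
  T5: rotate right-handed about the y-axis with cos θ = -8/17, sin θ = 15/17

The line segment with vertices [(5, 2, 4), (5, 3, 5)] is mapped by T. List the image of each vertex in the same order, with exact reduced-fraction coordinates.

image vertices: (-1509/68, 36/5, -1167/170), (-1635/68, 37/5, -999/170)

T1 shear: y ← y + 1/2·x: (5, 2, 4) → (5, 9/2, 4); (5, 3, 5) → (5, 11/2, 5)
T2 rotate right-handed about the x-axis with cos θ = -4/5, sin θ = -3/5: (5, 9/2, 4) → (5, -6/5, -59/10); (5, 11/2, 5) → (5, -7/5, -73/10)
T3 translate by (6, -6, -5): (5, -6/5, -59/10) → (11, -36/5, -109/10); (5, -7/5, -73/10) → (11, -37/5, -123/10)
T4 scale by (3/2, -1, 3/2): (11, -36/5, -109/10) → (33/2, 36/5, -327/20); (11, -37/5, -123/10) → (33/2, 37/5, -369/20)
T5 rotate right-handed about the y-axis with cos θ = -8/17, sin θ = 15/17: (33/2, 36/5, -327/20) → (-1509/68, 36/5, -1167/170); (33/2, 37/5, -369/20) → (-1635/68, 37/5, -999/170)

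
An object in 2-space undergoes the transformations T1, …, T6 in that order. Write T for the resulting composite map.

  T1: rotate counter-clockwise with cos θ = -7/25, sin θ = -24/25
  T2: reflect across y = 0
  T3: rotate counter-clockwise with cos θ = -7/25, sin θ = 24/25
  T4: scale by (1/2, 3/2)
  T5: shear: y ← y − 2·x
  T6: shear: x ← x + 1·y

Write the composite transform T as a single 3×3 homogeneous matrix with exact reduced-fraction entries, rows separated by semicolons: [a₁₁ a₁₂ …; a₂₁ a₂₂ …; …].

T = [-481/1250 1917/1250 0; 23/625 2253/1250 0; 0 0 1]

T1 = [-7/25 24/25 0; -24/25 -7/25 0; 0 0 1]
T2·T1 = [-7/25 24/25 0; 24/25 7/25 0; 0 0 1]
T3·…·T1 = [-527/625 -336/625 0; -336/625 527/625 0; 0 0 1]
T4·…·T1 = [-527/1250 -168/625 0; -504/625 1581/1250 0; 0 0 1]
T5·…·T1 = [-527/1250 -168/625 0; 23/625 2253/1250 0; 0 0 1]
T6·…·T1 = [-481/1250 1917/1250 0; 23/625 2253/1250 0; 0 0 1]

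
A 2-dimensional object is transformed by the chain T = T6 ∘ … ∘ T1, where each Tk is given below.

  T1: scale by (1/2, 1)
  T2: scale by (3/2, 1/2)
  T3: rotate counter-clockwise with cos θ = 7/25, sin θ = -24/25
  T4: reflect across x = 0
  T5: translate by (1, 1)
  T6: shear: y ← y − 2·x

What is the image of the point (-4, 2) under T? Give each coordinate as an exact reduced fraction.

T1 scale by (1/2, 1): (-4, 2) → (-2, 2)
T2 scale by (3/2, 1/2): (-2, 2) → (-3, 1)
T3 rotate counter-clockwise with cos θ = 7/25, sin θ = -24/25: (-3, 1) → (3/25, 79/25)
T4 reflect across x = 0: (3/25, 79/25) → (-3/25, 79/25)
T5 translate by (1, 1): (-3/25, 79/25) → (22/25, 104/25)
T6 shear: y ← y − 2·x: (22/25, 104/25) → (22/25, 12/5)

T(p) = (22/25, 12/5)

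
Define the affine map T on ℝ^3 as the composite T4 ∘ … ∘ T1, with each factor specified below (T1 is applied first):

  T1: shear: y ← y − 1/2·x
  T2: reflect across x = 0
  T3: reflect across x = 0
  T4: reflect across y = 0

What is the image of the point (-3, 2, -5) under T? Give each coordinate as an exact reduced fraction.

T(p) = (-3, -7/2, -5)

T1 shear: y ← y − 1/2·x: (-3, 2, -5) → (-3, 7/2, -5)
T2 reflect across x = 0: (-3, 7/2, -5) → (3, 7/2, -5)
T3 reflect across x = 0: (3, 7/2, -5) → (-3, 7/2, -5)
T4 reflect across y = 0: (-3, 7/2, -5) → (-3, -7/2, -5)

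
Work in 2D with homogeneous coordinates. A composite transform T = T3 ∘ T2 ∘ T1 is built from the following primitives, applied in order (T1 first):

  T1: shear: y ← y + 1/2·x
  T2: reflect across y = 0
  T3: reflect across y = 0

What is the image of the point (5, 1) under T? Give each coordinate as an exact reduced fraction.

T(p) = (5, 7/2)

T1 shear: y ← y + 1/2·x: (5, 1) → (5, 7/2)
T2 reflect across y = 0: (5, 7/2) → (5, -7/2)
T3 reflect across y = 0: (5, -7/2) → (5, 7/2)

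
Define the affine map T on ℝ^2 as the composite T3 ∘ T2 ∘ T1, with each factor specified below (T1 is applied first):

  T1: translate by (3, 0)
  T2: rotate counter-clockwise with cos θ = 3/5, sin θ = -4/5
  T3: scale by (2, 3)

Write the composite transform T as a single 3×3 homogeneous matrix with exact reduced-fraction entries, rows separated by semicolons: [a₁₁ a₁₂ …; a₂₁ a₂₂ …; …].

T1 = [1 0 3; 0 1 0; 0 0 1]
T2·T1 = [3/5 4/5 9/5; -4/5 3/5 -12/5; 0 0 1]
T3·…·T1 = [6/5 8/5 18/5; -12/5 9/5 -36/5; 0 0 1]

T = [6/5 8/5 18/5; -12/5 9/5 -36/5; 0 0 1]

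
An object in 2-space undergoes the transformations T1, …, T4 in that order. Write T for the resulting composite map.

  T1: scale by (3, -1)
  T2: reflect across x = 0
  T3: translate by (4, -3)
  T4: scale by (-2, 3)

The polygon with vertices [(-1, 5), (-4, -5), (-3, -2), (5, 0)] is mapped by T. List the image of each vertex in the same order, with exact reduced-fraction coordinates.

image vertices: (-14, -24), (-32, 6), (-26, -3), (22, -9)

T1 scale by (3, -1): (-1, 5) → (-3, -5); (-4, -5) → (-12, 5); (-3, -2) → (-9, 2); (5, 0) → (15, 0)
T2 reflect across x = 0: (-3, -5) → (3, -5); (-12, 5) → (12, 5); (-9, 2) → (9, 2); (15, 0) → (-15, 0)
T3 translate by (4, -3): (3, -5) → (7, -8); (12, 5) → (16, 2); (9, 2) → (13, -1); (-15, 0) → (-11, -3)
T4 scale by (-2, 3): (7, -8) → (-14, -24); (16, 2) → (-32, 6); (13, -1) → (-26, -3); (-11, -3) → (22, -9)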